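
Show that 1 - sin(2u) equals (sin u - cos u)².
RHS = sin²u - 2 sin u cos u + cos²u = (sin²u + cos²u) - 2 sin u cos u = 1 - sin(2u) = LHS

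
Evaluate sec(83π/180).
sec(83π/180) = 8.206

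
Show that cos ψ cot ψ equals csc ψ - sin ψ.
RHS = 1/sin ψ - sin ψ = (1 - sin²ψ)/sin ψ = cos²ψ/sin ψ = cos ψ · (cos ψ/sin ψ) = cos ψ cot ψ = LHS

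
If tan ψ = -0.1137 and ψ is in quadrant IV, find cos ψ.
cos ψ = 0.9936 (using tan²ψ + 1 = sec²ψ)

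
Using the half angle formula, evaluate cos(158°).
cos(158°) = -√((1 + cos 316°)/2) = -0.9272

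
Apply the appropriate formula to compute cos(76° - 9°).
cos(76° - 9°) = cos 76° cos 9° + sin 76° sin 9° = 0.3907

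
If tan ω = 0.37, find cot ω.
cot ω = 1/tan ω = 2.703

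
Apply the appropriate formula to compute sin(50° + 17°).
sin(50° + 17°) = sin 50° cos 17° + cos 50° sin 17° = 0.9205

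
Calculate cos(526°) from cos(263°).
cos(526°) = cos²263° - sin²263° = -0.9703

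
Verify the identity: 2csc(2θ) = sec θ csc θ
LHS = 2/sin(2θ) = 2/(2 sin θ cos θ) = 1/(sin θ cos θ) = (1/cos θ)(1/sin θ) = sec θ csc θ = RHS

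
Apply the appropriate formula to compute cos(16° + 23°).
cos(16° + 23°) = cos 16° cos 23° - sin 16° sin 23° = 0.7771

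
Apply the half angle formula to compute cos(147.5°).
cos(147.5°) = -√((1 + cos 295°)/2) = -0.8434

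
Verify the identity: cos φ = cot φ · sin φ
RHS = (cos φ/sin φ) · sin φ = cos φ = LHS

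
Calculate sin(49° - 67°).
sin(49° - 67°) = sin 49° cos 67° - cos 49° sin 67° = -0.309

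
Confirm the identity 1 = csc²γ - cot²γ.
RHS = 1/sin²γ - cos²γ/sin²γ = (1 - cos²γ)/sin²γ = sin²γ/sin²γ = 1 = LHS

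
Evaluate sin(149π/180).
sin(149π/180) = 0.515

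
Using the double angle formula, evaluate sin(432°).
sin(432°) = 2 sin 216° cos 216° = 0.9511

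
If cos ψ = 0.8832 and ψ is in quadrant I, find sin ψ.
sin ψ = 0.469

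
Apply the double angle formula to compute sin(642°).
sin(642°) = 2 sin 321° cos 321° = -0.9781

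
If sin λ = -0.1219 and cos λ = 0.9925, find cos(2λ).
cos(2λ) = cos²λ - sin²λ = 0.9702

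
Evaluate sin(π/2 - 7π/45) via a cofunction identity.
sin(π/2 - 7π/45) = cos(7π/45) = 0.8829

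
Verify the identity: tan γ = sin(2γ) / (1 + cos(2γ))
RHS = 2 sin γ cos γ / (2cos²γ) = sin γ/cos γ = tan γ = LHS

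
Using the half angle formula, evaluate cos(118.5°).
cos(118.5°) = -√((1 + cos 237°)/2) = -0.4772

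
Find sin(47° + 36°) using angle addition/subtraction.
sin(47° + 36°) = sin 47° cos 36° + cos 47° sin 36° = 0.9925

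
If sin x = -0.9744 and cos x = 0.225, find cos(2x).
cos(2x) = cos²x - sin²x = -0.8988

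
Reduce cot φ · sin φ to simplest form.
cot φ · sin φ = cos φ (using Quotient identity)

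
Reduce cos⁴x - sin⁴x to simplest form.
cos⁴x - sin⁴x = cos(2x) (using Factoring + double angle)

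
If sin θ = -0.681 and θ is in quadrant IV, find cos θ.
cos θ = 0.7323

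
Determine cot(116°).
cot(116°) = -0.4877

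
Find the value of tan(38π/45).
tan(38π/45) = -0.5317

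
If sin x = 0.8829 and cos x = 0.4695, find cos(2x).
cos(2x) = cos²x - sin²x = -0.5591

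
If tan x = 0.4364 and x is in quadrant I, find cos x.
cos x = 0.9165 (using tan²x + 1 = sec²x)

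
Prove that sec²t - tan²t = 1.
LHS = 1/cos²t - sin²t/cos²t = (1 - sin²t)/cos²t = cos²t/cos²t = 1 = RHS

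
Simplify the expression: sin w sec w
sin w sec w = tan w (using Reciprocal + quotient)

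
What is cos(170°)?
cos(170°) = -0.9848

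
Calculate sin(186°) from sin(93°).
sin(186°) = 2 sin 93° cos 93° = -0.1045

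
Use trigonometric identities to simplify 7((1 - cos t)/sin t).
7((1 - cos t)/sin t) = 7(tan(t/2)) (using Half angle)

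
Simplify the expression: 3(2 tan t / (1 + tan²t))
3(2 tan t / (1 + tan²t)) = 3(sin(2t)) (using Double angle)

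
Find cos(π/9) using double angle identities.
cos(π/9) = cos²π/18 - sin²π/18 = 0.9397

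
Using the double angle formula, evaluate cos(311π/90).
cos(311π/90) = 2cos²311π/180 - 1 = -0.1392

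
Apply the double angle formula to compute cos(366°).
cos(366°) = cos²183° - sin²183° = 0.9945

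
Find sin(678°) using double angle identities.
sin(678°) = 2 sin 339° cos 339° = -0.6691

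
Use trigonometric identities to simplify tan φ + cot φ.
tan φ + cot φ = sec φ csc φ (using Quotient identities)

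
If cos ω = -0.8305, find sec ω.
sec ω = 1/cos ω = -1.204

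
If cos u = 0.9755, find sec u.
sec u = 1/cos u = 1.025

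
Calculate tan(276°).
tan(276°) = -9.514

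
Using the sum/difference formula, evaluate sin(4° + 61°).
sin(4° + 61°) = sin 4° cos 61° + cos 4° sin 61° = 0.9063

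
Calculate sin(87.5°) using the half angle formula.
sin(87.5°) = √((1 - cos 175°)/2) = 0.999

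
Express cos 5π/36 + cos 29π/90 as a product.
cos 5π/36 + cos 29π/90 = 2 cos(83π/360) cos(-11π/120)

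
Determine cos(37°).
cos(37°) = 0.7986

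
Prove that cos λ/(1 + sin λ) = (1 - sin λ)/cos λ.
RHS = (1 - sin λ)(1 + sin λ) / (cos λ(1 + sin λ)) = (1 - sin²λ) / (cos λ(1 + sin λ)) = cos²λ / (cos λ(1 + sin λ)) = cos λ/(1 + sin λ) = LHS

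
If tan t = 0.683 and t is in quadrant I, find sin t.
sin t = 0.564 (using tan²t + 1 = sec²t)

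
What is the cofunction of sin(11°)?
sin(11°) = cos(90° - 11°) = cos(79°)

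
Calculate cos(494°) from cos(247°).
cos(494°) = cos²247° - sin²247° = -0.6947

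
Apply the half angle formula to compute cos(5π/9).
cos(5π/9) = -√((1 + cos 10π/9)/2) = -0.1736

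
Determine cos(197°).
cos(197°) = -0.9563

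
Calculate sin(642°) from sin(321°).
sin(642°) = 2 sin 321° cos 321° = -0.9781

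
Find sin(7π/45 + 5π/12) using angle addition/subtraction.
sin(7π/45 + 5π/12) = sin 7π/45 cos 5π/12 + cos 7π/45 sin 5π/12 = 0.9744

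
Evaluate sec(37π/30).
sec(37π/30) = -1.346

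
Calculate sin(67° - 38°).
sin(67° - 38°) = sin 67° cos 38° - cos 67° sin 38° = 0.4848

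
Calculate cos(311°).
cos(311°) = 0.6561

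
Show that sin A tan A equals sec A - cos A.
RHS = 1/cos A - cos A = (1 - cos²A)/cos A = sin²A/cos A = sin A · (sin A/cos A) = sin A tan A = LHS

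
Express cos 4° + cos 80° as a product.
cos 4° + cos 80° = 2 cos(42°) cos(-38°)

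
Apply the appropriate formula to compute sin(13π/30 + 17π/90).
sin(13π/30 + 17π/90) = sin 13π/30 cos 17π/90 + cos 13π/30 sin 17π/90 = 0.9272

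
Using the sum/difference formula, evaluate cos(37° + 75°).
cos(37° + 75°) = cos 37° cos 75° - sin 37° sin 75° = -0.3746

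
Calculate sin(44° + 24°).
sin(44° + 24°) = sin 44° cos 24° + cos 44° sin 24° = 0.9272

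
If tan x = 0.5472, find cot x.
cot x = 1/tan x = 1.827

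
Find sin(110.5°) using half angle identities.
sin(110.5°) = √((1 - cos 221°)/2) = 0.9367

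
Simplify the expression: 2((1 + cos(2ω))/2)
2((1 + cos(2ω))/2) = 2(cos²ω) (using Power reduction)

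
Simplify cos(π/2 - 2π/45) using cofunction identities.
cos(π/2 - 2π/45) = sin(2π/45)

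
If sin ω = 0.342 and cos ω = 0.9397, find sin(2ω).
sin(2ω) = 2 sin ω cos ω = 0.6428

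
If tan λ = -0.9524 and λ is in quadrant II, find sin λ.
sin λ = 0.6897 (using tan²λ + 1 = sec²λ)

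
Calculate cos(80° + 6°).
cos(80° + 6°) = cos 80° cos 6° - sin 80° sin 6° = 0.06976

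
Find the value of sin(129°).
sin(129°) = 0.7771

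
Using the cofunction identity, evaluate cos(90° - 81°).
cos(90° - 81°) = sin(81°) = 0.9877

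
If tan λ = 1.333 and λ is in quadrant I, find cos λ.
cos λ = 0.6001 (using tan²λ + 1 = sec²λ)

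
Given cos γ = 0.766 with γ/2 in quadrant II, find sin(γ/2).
sin(γ/2) = ±√((1 - cos γ)/2); positive since γ/2 ∈ QII, so sin(γ/2) = 0.3421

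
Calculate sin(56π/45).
sin(56π/45) = -0.6947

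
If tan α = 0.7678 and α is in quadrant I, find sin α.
sin α = 0.609 (using tan²α + 1 = sec²α)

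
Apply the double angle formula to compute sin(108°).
sin(108°) = 2 sin 54° cos 54° = 0.9511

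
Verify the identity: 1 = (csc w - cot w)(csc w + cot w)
RHS = csc²w - cot²w = (1 + cot²w) - cot²w = 1 = LHS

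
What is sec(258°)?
sec(258°) = -4.81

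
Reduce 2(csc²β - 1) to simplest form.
2(csc²β - 1) = 2(cot²β) (using Pythagorean identity)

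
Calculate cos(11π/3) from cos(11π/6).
cos(11π/3) = cos²11π/6 - sin²11π/6 = 1/2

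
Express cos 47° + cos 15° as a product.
cos 47° + cos 15° = 2 cos(31°) cos(16°)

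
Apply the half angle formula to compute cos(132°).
cos(132°) = -√((1 + cos 264°)/2) = -0.6691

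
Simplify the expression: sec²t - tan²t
sec²t - tan²t = 1 (using Pythagorean identity)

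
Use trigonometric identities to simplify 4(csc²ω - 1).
4(csc²ω - 1) = 4(cot²ω) (using Pythagorean identity)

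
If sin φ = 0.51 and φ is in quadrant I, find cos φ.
cos φ = 0.8602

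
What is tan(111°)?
tan(111°) = -2.605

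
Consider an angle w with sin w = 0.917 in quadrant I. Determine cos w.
cos w = √(1 - sin²w) = 0.3989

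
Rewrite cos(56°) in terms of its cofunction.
cos(56°) = sin(90° - 56°) = sin(34°)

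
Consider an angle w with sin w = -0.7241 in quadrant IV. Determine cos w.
cos w = √(1 - sin²w) = 0.6897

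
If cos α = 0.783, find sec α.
sec α = 1/cos α = 1.277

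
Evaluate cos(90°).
cos(90°) = 0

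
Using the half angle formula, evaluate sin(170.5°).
sin(170.5°) = √((1 - cos 341°)/2) = 0.165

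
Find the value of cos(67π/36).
cos(67π/36) = 0.9063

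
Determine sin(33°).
sin(33°) = 0.5446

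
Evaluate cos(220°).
cos(220°) = -0.766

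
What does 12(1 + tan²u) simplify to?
12(1 + tan²u) = 12(sec²u) (using Pythagorean identity)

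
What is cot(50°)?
cot(50°) = 0.8391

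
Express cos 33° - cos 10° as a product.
cos 33° - cos 10° = -2 sin(21.5°) sin(11.5°)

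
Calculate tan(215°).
tan(215°) = 0.7002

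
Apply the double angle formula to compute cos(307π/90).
cos(307π/90) = 1 - 2sin²307π/180 = -0.2756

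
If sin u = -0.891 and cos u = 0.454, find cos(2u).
cos(2u) = cos²u - sin²u = -0.5878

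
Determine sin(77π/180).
sin(77π/180) = 0.9744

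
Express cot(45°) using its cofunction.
cot(45°) = tan(90° - 45°) = tan(45°)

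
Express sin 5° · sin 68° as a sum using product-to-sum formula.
sin 5° sin 68° = (1/2)[cos(5°-68°) - cos(5°+68°)]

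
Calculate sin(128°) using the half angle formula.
sin(128°) = √((1 - cos 256°)/2) = 0.788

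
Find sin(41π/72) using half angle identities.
sin(41π/72) = √((1 - cos 41π/36)/2) = 0.9763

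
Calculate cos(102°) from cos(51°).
cos(102°) = cos²51° - sin²51° = -0.2079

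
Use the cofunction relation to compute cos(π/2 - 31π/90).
cos(π/2 - 31π/90) = sin(31π/90) = 0.8829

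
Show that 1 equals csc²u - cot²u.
RHS = 1/sin²u - cos²u/sin²u = (1 - cos²u)/sin²u = sin²u/sin²u = 1 = LHS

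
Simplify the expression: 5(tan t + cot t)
5(tan t + cot t) = 5(sec t csc t) (using Quotient identities)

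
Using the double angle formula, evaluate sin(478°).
sin(478°) = 2 sin 239° cos 239° = 0.8829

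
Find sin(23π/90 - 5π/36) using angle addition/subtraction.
sin(23π/90 - 5π/36) = sin 23π/90 cos 5π/36 - cos 23π/90 sin 5π/36 = 0.3584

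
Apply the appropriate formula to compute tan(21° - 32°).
tan(21° - 32°) = (tan 21° - tan 32°)/(1 + tan 21° tan 32°) = -0.1944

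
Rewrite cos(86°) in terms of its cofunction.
cos(86°) = sin(90° - 86°) = sin(4°)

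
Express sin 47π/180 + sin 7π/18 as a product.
sin 47π/180 + sin 7π/18 = 2 sin(13π/40) cos(-23π/360)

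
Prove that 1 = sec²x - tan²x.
RHS = 1/cos²x - sin²x/cos²x = (1 - sin²x)/cos²x = cos²x/cos²x = 1 = LHS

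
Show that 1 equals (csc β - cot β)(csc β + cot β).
RHS = csc²β - cot²β = (1 + cot²β) - cot²β = 1 = LHS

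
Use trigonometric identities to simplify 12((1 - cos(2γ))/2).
12((1 - cos(2γ))/2) = 12(sin²γ) (using Power reduction)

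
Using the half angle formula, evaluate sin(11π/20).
sin(11π/20) = √((1 - cos 11π/10)/2) = 0.9877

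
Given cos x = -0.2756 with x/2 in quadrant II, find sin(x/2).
sin(x/2) = ±√((1 - cos x)/2); positive since x/2 ∈ QII, so sin(x/2) = 0.7986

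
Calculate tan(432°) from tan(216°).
tan(432°) = 2 tan 216° / (1 - tan²216°) = 3.078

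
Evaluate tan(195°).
tan(195°) = 2-√3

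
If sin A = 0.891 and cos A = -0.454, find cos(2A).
cos(2A) = cos²A - sin²A = -0.5878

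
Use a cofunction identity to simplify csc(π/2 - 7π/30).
csc(π/2 - 7π/30) = sec(7π/30)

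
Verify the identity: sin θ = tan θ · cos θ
RHS = (sin θ/cos θ) · cos θ = sin θ = LHS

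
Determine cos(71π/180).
cos(71π/180) = 0.3256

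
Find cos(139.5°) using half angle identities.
cos(139.5°) = -√((1 + cos 279°)/2) = -0.7604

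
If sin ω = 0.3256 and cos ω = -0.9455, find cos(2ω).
cos(2ω) = cos²ω - sin²ω = 0.788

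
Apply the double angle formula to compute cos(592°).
cos(592°) = cos²296° - sin²296° = -0.6157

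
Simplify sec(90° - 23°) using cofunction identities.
sec(90° - 23°) = csc(23°)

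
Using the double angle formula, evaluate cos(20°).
cos(20°) = cos²10° - sin²10° = 0.9397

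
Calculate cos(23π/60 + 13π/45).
cos(23π/60 + 13π/45) = cos 23π/60 cos 13π/45 - sin 23π/60 sin 13π/45 = -0.515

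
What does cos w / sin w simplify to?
cos w / sin w = cot w (using Quotient identity)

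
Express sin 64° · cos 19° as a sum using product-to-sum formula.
sin 64° cos 19° = (1/2)[sin(64°+19°) + sin(64°-19°)]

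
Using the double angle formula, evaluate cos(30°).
cos(30°) = cos²15° - sin²15° = √3/2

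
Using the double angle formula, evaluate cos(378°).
cos(378°) = cos²189° - sin²189° = 0.9511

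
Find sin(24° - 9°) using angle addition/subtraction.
sin(24° - 9°) = sin 24° cos 9° - cos 24° sin 9° = (√6-√2)/4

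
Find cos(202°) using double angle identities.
cos(202°) = cos²101° - sin²101° = -0.9272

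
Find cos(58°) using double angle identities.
cos(58°) = cos²29° - sin²29° = 0.5299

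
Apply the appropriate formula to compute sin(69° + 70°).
sin(69° + 70°) = sin 69° cos 70° + cos 69° sin 70° = 0.6561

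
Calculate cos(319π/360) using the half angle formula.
cos(319π/360) = -√((1 + cos 319π/180)/2) = -0.9367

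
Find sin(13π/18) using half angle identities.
sin(13π/18) = √((1 - cos 13π/9)/2) = 0.766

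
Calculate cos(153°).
cos(153°) = -0.891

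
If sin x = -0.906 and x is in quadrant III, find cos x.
cos x = -0.4233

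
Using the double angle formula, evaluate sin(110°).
sin(110°) = 2 sin 55° cos 55° = 0.9397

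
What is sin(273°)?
sin(273°) = -0.9986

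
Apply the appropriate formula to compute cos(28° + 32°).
cos(28° + 32°) = cos 28° cos 32° - sin 28° sin 32° = 1/2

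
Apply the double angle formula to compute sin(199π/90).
sin(199π/90) = 2 sin 199π/180 cos 199π/180 = 0.6157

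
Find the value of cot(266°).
cot(266°) = 0.06993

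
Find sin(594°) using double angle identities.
sin(594°) = 2 sin 297° cos 297° = -0.809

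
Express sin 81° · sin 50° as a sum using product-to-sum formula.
sin 81° sin 50° = (1/2)[cos(81°-50°) - cos(81°+50°)]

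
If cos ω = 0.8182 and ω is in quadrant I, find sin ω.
sin ω = 0.5749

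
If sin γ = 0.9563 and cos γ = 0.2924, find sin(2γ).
sin(2γ) = 2 sin γ cos γ = 0.5592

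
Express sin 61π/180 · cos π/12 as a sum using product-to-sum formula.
sin 61π/180 cos π/12 = (1/2)[sin(61π/180+π/12) + sin(61π/180-π/12)]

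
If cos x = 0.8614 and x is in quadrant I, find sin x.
sin x = 0.5079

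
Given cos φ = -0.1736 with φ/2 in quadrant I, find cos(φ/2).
cos(φ/2) = ±√((1 + cos φ)/2); positive since φ/2 ∈ QI, so cos(φ/2) = 0.6428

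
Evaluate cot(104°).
cot(104°) = -0.2493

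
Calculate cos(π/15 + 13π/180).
cos(π/15 + 13π/180) = cos π/15 cos 13π/180 - sin π/15 sin 13π/180 = 0.9063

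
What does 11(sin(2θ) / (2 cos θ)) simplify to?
11(sin(2θ) / (2 cos θ)) = 11(sin θ) (using Double angle)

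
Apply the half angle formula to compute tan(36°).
tan(36°) = sin 72° / (1 + cos 72°) = 0.7265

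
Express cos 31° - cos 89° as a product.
cos 31° - cos 89° = -2 sin(60°) sin(-29°)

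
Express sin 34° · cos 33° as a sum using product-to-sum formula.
sin 34° cos 33° = (1/2)[sin(34°+33°) + sin(34°-33°)]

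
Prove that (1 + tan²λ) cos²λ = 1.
LHS = sec²λ · cos²λ = (1/cos²λ) · cos²λ = 1 = RHS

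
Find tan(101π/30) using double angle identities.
tan(101π/30) = 2 tan 101π/60 / (1 - tan²101π/60) = 2.246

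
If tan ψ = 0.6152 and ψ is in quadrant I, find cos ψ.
cos ψ = 0.8517 (using tan²ψ + 1 = sec²ψ)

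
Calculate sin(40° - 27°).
sin(40° - 27°) = sin 40° cos 27° - cos 40° sin 27° = 0.225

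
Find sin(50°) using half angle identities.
sin(50°) = √((1 - cos 100°)/2) = 0.766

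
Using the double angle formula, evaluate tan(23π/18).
tan(23π/18) = 2 tan 23π/36 / (1 - tan²23π/36) = 1.192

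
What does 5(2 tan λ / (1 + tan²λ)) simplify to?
5(2 tan λ / (1 + tan²λ)) = 5(sin(2λ)) (using Double angle)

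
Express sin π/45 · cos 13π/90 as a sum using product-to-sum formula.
sin π/45 cos 13π/90 = (1/2)[sin(π/45+13π/90) + sin(π/45-13π/90)]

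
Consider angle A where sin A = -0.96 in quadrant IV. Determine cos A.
cos A = √(1 - sin²A) = 0.28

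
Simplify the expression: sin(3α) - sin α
sin(3α) - sin α = 2 cos(2α) sin α (using Sum-to-product)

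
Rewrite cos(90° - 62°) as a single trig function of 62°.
cos(90° - 62°) = sin(62°)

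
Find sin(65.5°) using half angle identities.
sin(65.5°) = √((1 - cos 131°)/2) = 0.91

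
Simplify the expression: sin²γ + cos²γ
sin²γ + cos²γ = 1 (using Pythagorean identity)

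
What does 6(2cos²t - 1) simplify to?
6(2cos²t - 1) = 6(cos(2t)) (using Double angle)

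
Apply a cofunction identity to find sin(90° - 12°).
sin(90° - 12°) = cos(12°) = 0.9781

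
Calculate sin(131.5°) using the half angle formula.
sin(131.5°) = √((1 - cos 263°)/2) = 0.749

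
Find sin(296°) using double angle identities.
sin(296°) = 2 sin 148° cos 148° = -0.8988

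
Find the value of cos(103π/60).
cos(103π/60) = 0.6293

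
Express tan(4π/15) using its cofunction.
tan(4π/15) = cot(π/2 - 4π/15) = cot(7π/30)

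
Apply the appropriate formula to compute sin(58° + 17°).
sin(58° + 17°) = sin 58° cos 17° + cos 58° sin 17° = (√6+√2)/4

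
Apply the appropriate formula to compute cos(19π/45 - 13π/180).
cos(19π/45 - 13π/180) = cos 19π/45 cos 13π/180 + sin 19π/45 sin 13π/180 = 0.454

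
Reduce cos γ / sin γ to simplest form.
cos γ / sin γ = cot γ (using Quotient identity)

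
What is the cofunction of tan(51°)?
tan(51°) = cot(90° - 51°) = cot(39°)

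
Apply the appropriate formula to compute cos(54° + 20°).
cos(54° + 20°) = cos 54° cos 20° - sin 54° sin 20° = 0.2756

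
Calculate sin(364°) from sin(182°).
sin(364°) = 2 sin 182° cos 182° = 0.06976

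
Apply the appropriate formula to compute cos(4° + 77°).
cos(4° + 77°) = cos 4° cos 77° - sin 4° sin 77° = 0.1564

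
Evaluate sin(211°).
sin(211°) = -0.515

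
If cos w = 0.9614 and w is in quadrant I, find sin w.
sin w = 0.2752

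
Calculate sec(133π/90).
sec(133π/90) = -14.34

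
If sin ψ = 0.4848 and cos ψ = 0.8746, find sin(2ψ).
sin(2ψ) = 2 sin ψ cos ψ = 0.848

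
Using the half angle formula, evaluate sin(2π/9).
sin(2π/9) = √((1 - cos 4π/9)/2) = 0.6428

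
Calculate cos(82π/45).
cos(82π/45) = 0.848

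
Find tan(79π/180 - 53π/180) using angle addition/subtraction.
tan(79π/180 - 53π/180) = (tan 79π/180 - tan 53π/180)/(1 + tan 79π/180 tan 53π/180) = 0.4877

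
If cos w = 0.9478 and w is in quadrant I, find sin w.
sin w = 0.3189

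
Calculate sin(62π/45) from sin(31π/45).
sin(62π/45) = 2 sin 31π/45 cos 31π/45 = -0.9272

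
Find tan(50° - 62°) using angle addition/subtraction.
tan(50° - 62°) = (tan 50° - tan 62°)/(1 + tan 50° tan 62°) = -0.2126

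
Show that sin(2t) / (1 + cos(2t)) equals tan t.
LHS = 2 sin t cos t / (2cos²t) = sin t/cos t = tan t = RHS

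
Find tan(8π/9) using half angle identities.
tan(8π/9) = sin 16π/9 / (1 + cos 16π/9) = -0.364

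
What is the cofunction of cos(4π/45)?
cos(4π/45) = sin(π/2 - 4π/45) = sin(37π/90)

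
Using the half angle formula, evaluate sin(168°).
sin(168°) = √((1 - cos 336°)/2) = 0.2079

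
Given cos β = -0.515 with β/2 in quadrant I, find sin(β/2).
sin(β/2) = ±√((1 - cos β)/2); positive since β/2 ∈ QI, so sin(β/2) = 0.8703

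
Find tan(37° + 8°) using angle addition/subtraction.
tan(37° + 8°) = (tan 37° + tan 8°)/(1 - tan 37° tan 8°) = 1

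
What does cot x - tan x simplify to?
cot x - tan x = 2 cot(2x) (using Double angle)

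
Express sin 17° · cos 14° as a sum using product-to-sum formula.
sin 17° cos 14° = (1/2)[sin(17°+14°) + sin(17°-14°)]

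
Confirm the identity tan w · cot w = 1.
LHS = (sin w/cos w) · (cos w/sin w) = 1 = RHS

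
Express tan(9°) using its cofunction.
tan(9°) = cot(90° - 9°) = cot(81°)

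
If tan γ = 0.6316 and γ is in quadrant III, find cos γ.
cos γ = -0.8455 (using tan²γ + 1 = sec²γ)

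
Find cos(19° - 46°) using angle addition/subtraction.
cos(19° - 46°) = cos 19° cos 46° + sin 19° sin 46° = 0.891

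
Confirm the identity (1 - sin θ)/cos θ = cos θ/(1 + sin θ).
LHS = (1 - sin θ)(1 + sin θ) / (cos θ(1 + sin θ)) = (1 - sin²θ) / (cos θ(1 + sin θ)) = cos²θ / (cos θ(1 + sin θ)) = cos θ/(1 + sin θ) = RHS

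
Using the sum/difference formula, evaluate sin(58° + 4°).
sin(58° + 4°) = sin 58° cos 4° + cos 58° sin 4° = 0.8829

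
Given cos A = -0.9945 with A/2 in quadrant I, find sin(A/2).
sin(A/2) = ±√((1 - cos A)/2); positive since A/2 ∈ QI, so sin(A/2) = 0.9986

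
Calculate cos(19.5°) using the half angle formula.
cos(19.5°) = √((1 + cos 39°)/2) = 0.9426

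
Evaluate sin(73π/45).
sin(73π/45) = -0.9272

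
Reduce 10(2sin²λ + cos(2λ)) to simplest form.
10(2sin²λ + cos(2λ)) = 10 (using Double angle)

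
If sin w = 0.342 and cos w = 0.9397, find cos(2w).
cos(2w) = cos²w - sin²w = 0.7661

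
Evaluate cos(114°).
cos(114°) = -0.4067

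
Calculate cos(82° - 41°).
cos(82° - 41°) = cos 82° cos 41° + sin 82° sin 41° = 0.7547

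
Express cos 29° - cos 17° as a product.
cos 29° - cos 17° = -2 sin(23°) sin(6°)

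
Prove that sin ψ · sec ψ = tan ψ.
LHS = sin ψ · (1/cos ψ) = sin ψ/cos ψ = tan ψ = RHS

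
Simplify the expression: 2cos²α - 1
2cos²α - 1 = cos(2α) (using Double angle)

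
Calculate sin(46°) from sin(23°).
sin(46°) = 2 sin 23° cos 23° = 0.7193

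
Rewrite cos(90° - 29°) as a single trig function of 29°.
cos(90° - 29°) = sin(29°)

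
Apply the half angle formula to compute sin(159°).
sin(159°) = √((1 - cos 318°)/2) = 0.3584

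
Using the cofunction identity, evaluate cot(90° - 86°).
cot(90° - 86°) = tan(86°) = 14.3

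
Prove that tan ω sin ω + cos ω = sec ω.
LHS = sin²ω/cos ω + cos ω = (sin²ω + cos²ω)/cos ω = 1/cos ω = sec ω = RHS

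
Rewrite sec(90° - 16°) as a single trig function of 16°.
sec(90° - 16°) = csc(16°)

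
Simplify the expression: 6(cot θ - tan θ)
6(cot θ - tan θ) = 6(2 cot(2θ)) (using Double angle)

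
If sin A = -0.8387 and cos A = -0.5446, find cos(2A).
cos(2A) = cos²A - sin²A = -0.4068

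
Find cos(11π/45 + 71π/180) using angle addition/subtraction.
cos(11π/45 + 71π/180) = cos 11π/45 cos 71π/180 - sin 11π/45 sin 71π/180 = -0.4226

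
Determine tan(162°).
tan(162°) = -0.3249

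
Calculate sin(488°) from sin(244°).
sin(488°) = 2 sin 244° cos 244° = 0.788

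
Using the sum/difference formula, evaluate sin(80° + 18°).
sin(80° + 18°) = sin 80° cos 18° + cos 80° sin 18° = 0.9903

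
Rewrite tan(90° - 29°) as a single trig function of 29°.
tan(90° - 29°) = cot(29°)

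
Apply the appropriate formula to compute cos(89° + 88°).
cos(89° + 88°) = cos 89° cos 88° - sin 89° sin 88° = -0.9986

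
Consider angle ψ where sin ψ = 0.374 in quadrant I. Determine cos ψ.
cos ψ = √(1 - sin²ψ) = 0.9274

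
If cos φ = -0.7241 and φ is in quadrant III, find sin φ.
sin φ = -0.6897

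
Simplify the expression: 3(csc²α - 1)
3(csc²α - 1) = 3(cot²α) (using Pythagorean identity)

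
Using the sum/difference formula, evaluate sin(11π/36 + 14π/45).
sin(11π/36 + 14π/45) = sin 11π/36 cos 14π/45 + cos 11π/36 sin 14π/45 = 0.9336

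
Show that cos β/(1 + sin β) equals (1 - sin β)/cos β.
RHS = (1 - sin β)(1 + sin β) / (cos β(1 + sin β)) = (1 - sin²β) / (cos β(1 + sin β)) = cos²β / (cos β(1 + sin β)) = cos β/(1 + sin β) = LHS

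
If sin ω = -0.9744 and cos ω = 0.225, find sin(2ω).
sin(2ω) = 2 sin ω cos ω = -0.4385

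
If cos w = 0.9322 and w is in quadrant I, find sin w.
sin w = 0.3619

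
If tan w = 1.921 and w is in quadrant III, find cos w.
cos w = -0.4617 (using tan²w + 1 = sec²w)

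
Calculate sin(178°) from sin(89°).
sin(178°) = 2 sin 89° cos 89° = 0.0349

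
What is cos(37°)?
cos(37°) = 0.7986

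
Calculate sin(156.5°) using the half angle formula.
sin(156.5°) = √((1 - cos 313°)/2) = 0.3987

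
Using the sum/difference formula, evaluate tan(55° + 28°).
tan(55° + 28°) = (tan 55° + tan 28°)/(1 - tan 55° tan 28°) = 8.144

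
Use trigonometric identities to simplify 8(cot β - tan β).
8(cot β - tan β) = 8(2 cot(2β)) (using Double angle)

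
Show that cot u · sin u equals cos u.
LHS = (cos u/sin u) · sin u = cos u = RHS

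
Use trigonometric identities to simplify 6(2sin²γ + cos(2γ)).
6(2sin²γ + cos(2γ)) = 6 (using Double angle)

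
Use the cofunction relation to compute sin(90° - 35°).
sin(90° - 35°) = cos(35°) = 0.8192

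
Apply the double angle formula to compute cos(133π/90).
cos(133π/90) = cos²133π/180 - sin²133π/180 = -0.06976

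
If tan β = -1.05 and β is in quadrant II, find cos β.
cos β = -0.6897 (using tan²β + 1 = sec²β)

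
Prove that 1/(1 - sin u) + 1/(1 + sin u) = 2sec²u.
LHS = [(1 + sin u) + (1 - sin u)] / [(1 - sin u)(1 + sin u)] = 2/(1 - sin²u) = 2/cos²u = 2sec²u = RHS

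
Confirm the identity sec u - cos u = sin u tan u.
LHS = 1/cos u - cos u = (1 - cos²u)/cos u = sin²u/cos u = sin u · (sin u/cos u) = sin u tan u = RHS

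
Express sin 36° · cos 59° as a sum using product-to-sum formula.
sin 36° cos 59° = (1/2)[sin(36°+59°) + sin(36°-59°)]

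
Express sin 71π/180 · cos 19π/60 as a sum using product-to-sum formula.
sin 71π/180 cos 19π/60 = (1/2)[sin(71π/180+19π/60) + sin(71π/180-19π/60)]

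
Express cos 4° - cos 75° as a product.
cos 4° - cos 75° = -2 sin(39.5°) sin(-35.5°)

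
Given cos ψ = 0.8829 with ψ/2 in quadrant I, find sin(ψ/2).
sin(ψ/2) = ±√((1 - cos ψ)/2); positive since ψ/2 ∈ QI, so sin(ψ/2) = 0.242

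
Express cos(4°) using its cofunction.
cos(4°) = sin(90° - 4°) = sin(86°)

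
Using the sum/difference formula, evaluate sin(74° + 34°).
sin(74° + 34°) = sin 74° cos 34° + cos 74° sin 34° = 0.9511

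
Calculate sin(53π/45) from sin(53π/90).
sin(53π/45) = 2 sin 53π/90 cos 53π/90 = -0.5299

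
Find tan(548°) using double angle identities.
tan(548°) = 2 tan 274° / (1 - tan²274°) = 0.1405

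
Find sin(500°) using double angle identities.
sin(500°) = 2 sin 250° cos 250° = 0.6428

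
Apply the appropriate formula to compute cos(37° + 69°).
cos(37° + 69°) = cos 37° cos 69° - sin 37° sin 69° = -0.2756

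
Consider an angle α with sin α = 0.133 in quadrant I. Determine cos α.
cos α = √(1 - sin²α) = 0.9911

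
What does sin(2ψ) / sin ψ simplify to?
sin(2ψ) / sin ψ = 2 cos ψ (using Double angle)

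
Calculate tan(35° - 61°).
tan(35° - 61°) = (tan 35° - tan 61°)/(1 + tan 35° tan 61°) = -0.4877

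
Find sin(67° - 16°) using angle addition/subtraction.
sin(67° - 16°) = sin 67° cos 16° - cos 67° sin 16° = 0.7771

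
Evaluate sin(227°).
sin(227°) = -0.7314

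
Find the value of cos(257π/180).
cos(257π/180) = -0.225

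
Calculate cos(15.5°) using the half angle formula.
cos(15.5°) = √((1 + cos 31°)/2) = 0.9636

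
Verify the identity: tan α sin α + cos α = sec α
LHS = sin²α/cos α + cos α = (sin²α + cos²α)/cos α = 1/cos α = sec α = RHS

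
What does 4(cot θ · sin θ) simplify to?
4(cot θ · sin θ) = 4(cos θ) (using Quotient identity)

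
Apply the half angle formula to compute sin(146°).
sin(146°) = √((1 - cos 292°)/2) = 0.5592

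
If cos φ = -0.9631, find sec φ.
sec φ = 1/cos φ = -1.038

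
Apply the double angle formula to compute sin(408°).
sin(408°) = 2 sin 204° cos 204° = 0.7431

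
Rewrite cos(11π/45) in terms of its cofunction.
cos(11π/45) = sin(π/2 - 11π/45) = sin(23π/90)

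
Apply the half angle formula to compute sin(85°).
sin(85°) = √((1 - cos 170°)/2) = 0.9962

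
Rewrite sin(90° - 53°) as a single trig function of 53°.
sin(90° - 53°) = cos(53°)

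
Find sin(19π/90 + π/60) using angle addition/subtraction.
sin(19π/90 + π/60) = sin 19π/90 cos π/60 + cos 19π/90 sin π/60 = 0.6561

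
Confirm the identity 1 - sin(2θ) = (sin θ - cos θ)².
RHS = sin²θ - 2 sin θ cos θ + cos²θ = (sin²θ + cos²θ) - 2 sin θ cos θ = 1 - sin(2θ) = LHS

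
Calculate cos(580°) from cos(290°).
cos(580°) = cos²290° - sin²290° = -0.766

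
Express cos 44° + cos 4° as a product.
cos 44° + cos 4° = 2 cos(24°) cos(20°)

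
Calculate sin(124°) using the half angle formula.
sin(124°) = √((1 - cos 248°)/2) = 0.829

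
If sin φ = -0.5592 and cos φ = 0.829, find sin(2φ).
sin(2φ) = 2 sin φ cos φ = -0.9272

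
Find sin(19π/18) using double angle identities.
sin(19π/18) = 2 sin 19π/36 cos 19π/36 = -0.1736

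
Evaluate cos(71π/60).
cos(71π/60) = -0.8387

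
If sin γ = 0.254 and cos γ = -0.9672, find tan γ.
tan γ = sin γ / cos γ = -0.2626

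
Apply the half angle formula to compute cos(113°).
cos(113°) = -√((1 + cos 226°)/2) = -0.3907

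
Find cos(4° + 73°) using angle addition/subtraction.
cos(4° + 73°) = cos 4° cos 73° - sin 4° sin 73° = 0.225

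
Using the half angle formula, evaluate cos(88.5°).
cos(88.5°) = √((1 + cos 177°)/2) = 0.02618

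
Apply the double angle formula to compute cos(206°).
cos(206°) = cos²103° - sin²103° = -0.8988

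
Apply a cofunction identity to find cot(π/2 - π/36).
cot(π/2 - π/36) = tan(π/36) = 0.08749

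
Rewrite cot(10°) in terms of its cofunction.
cot(10°) = tan(90° - 10°) = tan(80°)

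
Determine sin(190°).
sin(190°) = -0.1736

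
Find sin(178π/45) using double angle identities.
sin(178π/45) = 2 sin 89π/45 cos 89π/45 = -0.1392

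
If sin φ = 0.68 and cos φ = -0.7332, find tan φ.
tan φ = sin φ / cos φ = -0.9274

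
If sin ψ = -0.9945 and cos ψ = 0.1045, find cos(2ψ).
cos(2ψ) = cos²ψ - sin²ψ = -0.9781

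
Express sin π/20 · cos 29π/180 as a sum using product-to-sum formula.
sin π/20 cos 29π/180 = (1/2)[sin(π/20+29π/180) + sin(π/20-29π/180)]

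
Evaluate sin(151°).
sin(151°) = 0.4848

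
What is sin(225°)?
sin(225°) = -√2/2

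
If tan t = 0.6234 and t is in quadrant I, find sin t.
sin t = 0.529 (using tan²t + 1 = sec²t)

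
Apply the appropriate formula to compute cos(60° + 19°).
cos(60° + 19°) = cos 60° cos 19° - sin 60° sin 19° = 0.1908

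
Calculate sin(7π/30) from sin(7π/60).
sin(7π/30) = 2 sin 7π/60 cos 7π/60 = 0.6691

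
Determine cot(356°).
cot(356°) = -14.3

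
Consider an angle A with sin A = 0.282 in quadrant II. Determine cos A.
cos A = ±√(1 - sin²A) = -0.9594 (negative in QII)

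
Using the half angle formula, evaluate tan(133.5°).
tan(133.5°) = sin 267° / (1 + cos 267°) = -1.054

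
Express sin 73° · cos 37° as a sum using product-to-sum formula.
sin 73° cos 37° = (1/2)[sin(73°+37°) + sin(73°-37°)]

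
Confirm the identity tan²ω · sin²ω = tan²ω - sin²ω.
RHS = sin²ω/cos²ω - sin²ω = sin²ω(1/cos²ω - 1) = sin²ω · (1 - cos²ω)/cos²ω = sin²ω · sin²ω/cos²ω = sin²ω · tan²ω = LHS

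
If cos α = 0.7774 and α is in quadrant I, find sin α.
sin α = 0.629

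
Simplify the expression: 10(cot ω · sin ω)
10(cot ω · sin ω) = 10(cos ω) (using Quotient identity)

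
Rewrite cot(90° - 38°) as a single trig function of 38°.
cot(90° - 38°) = tan(38°)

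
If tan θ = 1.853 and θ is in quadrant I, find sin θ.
sin θ = 0.88 (using tan²θ + 1 = sec²θ)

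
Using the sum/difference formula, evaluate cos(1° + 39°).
cos(1° + 39°) = cos 1° cos 39° - sin 1° sin 39° = 0.766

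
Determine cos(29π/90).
cos(29π/90) = 0.5299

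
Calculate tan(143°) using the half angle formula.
tan(143°) = sin 286° / (1 + cos 286°) = -0.7536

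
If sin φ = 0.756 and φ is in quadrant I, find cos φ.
cos φ = 0.6546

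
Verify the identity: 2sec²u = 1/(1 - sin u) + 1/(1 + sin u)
RHS = [(1 + sin u) + (1 - sin u)] / [(1 - sin u)(1 + sin u)] = 2/(1 - sin²u) = 2/cos²u = 2sec²u = LHS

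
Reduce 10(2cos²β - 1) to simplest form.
10(2cos²β - 1) = 10(cos(2β)) (using Double angle)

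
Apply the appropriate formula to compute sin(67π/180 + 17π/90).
sin(67π/180 + 17π/90) = sin 67π/180 cos 17π/90 + cos 67π/180 sin 17π/90 = 0.9816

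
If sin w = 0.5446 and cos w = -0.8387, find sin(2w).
sin(2w) = 2 sin w cos w = -0.9135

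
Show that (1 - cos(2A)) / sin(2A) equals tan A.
LHS = 2sin²A / (2 sin A cos A) = sin A/cos A = tan A = RHS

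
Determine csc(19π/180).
csc(19π/180) = 3.072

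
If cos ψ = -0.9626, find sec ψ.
sec ψ = 1/cos ψ = -1.039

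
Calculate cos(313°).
cos(313°) = 0.682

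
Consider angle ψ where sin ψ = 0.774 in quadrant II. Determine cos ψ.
cos ψ = ±√(1 - sin²ψ) = -0.6332 (negative in QII)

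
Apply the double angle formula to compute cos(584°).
cos(584°) = cos²292° - sin²292° = -0.7193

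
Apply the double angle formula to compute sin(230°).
sin(230°) = 2 sin 115° cos 115° = -0.766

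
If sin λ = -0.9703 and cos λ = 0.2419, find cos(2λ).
cos(2λ) = cos²λ - sin²λ = -0.883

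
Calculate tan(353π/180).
tan(353π/180) = -0.1228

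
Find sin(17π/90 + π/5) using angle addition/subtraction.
sin(17π/90 + π/5) = sin 17π/90 cos π/5 + cos 17π/90 sin π/5 = 0.9397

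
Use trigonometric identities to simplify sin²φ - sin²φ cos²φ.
sin²φ - sin²φ cos²φ = sin⁴φ (using Factoring)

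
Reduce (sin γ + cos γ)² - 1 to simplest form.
(sin γ + cos γ)² - 1 = sin(2γ) (using Pythagorean + double angle)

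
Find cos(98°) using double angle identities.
cos(98°) = 1 - 2sin²49° = -0.1392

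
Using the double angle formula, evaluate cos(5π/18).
cos(5π/18) = cos²5π/36 - sin²5π/36 = 0.6428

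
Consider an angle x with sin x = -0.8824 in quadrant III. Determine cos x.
cos x = ±√(1 - sin²x) = -0.4705 (negative in QIII)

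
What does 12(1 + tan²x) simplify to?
12(1 + tan²x) = 12(sec²x) (using Pythagorean identity)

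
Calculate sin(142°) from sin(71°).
sin(142°) = 2 sin 71° cos 71° = 0.6157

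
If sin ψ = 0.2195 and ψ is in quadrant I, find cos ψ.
cos ψ = 0.9756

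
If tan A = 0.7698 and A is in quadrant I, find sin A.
sin A = 0.61 (using tan²A + 1 = sec²A)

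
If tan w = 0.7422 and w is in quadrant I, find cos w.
cos w = 0.803 (using tan²w + 1 = sec²w)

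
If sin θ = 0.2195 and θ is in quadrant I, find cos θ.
cos θ = 0.9756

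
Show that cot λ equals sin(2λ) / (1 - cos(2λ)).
RHS = 2 sin λ cos λ / (2sin²λ) = cos λ/sin λ = cot λ = LHS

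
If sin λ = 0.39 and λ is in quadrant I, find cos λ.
cos λ = 0.9208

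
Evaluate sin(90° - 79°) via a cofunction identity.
sin(90° - 79°) = cos(79°) = 0.1908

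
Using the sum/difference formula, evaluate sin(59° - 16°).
sin(59° - 16°) = sin 59° cos 16° - cos 59° sin 16° = 0.682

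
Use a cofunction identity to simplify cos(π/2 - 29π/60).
cos(π/2 - 29π/60) = sin(29π/60)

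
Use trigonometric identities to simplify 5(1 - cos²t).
5(1 - cos²t) = 5(sin²t) (using Pythagorean identity)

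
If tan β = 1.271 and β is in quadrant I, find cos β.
cos β = 0.6183 (using tan²β + 1 = sec²β)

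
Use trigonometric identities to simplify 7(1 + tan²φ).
7(1 + tan²φ) = 7(sec²φ) (using Pythagorean identity)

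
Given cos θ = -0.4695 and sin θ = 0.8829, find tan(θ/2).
tan(θ/2) = sin θ / (1 + cos θ) = 1.664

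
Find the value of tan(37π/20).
tan(37π/20) = -0.5095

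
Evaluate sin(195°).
sin(195°) = -(√6-√2)/4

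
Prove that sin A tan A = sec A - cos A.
RHS = 1/cos A - cos A = (1 - cos²A)/cos A = sin²A/cos A = sin A · (sin A/cos A) = sin A tan A = LHS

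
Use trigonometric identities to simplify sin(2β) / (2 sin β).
sin(2β) / (2 sin β) = cos β (using Double angle)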